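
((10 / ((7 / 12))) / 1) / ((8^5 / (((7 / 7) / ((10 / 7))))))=3 / 8192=0.00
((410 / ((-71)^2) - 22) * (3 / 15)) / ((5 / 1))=-110492 / 126025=-0.88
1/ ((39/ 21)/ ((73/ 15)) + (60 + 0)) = 511/ 30855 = 0.02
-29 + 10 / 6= -82 / 3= -27.33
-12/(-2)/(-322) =-3/161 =-0.02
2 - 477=-475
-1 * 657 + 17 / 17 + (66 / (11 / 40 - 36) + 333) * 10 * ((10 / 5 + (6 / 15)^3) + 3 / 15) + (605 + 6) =266233197 / 35725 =7452.29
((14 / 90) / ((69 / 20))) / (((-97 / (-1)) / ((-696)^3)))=-349640704 / 2231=-156719.28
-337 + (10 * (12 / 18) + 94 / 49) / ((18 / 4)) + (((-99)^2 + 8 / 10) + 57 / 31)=1941667487 / 205065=9468.55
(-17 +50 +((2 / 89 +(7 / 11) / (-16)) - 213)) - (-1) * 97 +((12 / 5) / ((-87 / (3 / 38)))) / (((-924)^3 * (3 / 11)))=-83.02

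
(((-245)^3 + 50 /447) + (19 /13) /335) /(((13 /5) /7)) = -200397349035674 /5061381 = -39593413.15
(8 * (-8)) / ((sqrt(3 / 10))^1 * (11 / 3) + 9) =-17280 / 2309 + 704 * sqrt(30) / 2309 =-5.81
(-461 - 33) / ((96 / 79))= -19513 / 48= -406.52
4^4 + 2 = 258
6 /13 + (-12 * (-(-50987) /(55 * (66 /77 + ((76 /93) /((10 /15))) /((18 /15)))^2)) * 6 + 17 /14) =-283130617302073 /14972247290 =-18910.36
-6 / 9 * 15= -10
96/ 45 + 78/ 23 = 1906/ 345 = 5.52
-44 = -44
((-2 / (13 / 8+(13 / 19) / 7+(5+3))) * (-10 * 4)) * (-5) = -85120 / 2069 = -41.14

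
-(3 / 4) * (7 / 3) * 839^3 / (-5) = 4134128033 / 20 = 206706401.65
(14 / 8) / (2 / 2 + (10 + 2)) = 7 / 52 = 0.13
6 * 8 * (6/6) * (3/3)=48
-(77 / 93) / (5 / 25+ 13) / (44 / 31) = -0.04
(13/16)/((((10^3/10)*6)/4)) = 13/2400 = 0.01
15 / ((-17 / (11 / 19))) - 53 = -17284 / 323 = -53.51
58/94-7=-300/47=-6.38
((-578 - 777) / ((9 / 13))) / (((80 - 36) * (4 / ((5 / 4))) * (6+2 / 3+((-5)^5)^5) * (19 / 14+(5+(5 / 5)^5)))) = 123305 / 19449234008789062064928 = 0.00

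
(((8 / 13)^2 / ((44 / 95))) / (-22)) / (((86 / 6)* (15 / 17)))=-0.00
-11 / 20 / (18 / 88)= -121 / 45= -2.69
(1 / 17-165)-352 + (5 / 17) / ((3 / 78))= -509.29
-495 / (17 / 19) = -9405 / 17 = -553.24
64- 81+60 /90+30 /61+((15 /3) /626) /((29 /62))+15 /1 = -1369493 /1661091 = -0.82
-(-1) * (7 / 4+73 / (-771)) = 5105 / 3084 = 1.66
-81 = -81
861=861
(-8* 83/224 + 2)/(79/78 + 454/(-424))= 55809/3353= 16.64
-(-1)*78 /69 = 26 /23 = 1.13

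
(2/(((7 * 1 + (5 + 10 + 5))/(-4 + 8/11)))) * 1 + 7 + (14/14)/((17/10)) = 4121/561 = 7.35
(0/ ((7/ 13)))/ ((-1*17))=0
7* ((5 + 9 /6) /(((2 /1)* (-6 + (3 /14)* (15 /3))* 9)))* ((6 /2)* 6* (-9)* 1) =83.09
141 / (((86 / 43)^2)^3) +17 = 1229 / 64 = 19.20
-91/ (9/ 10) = -910/ 9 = -101.11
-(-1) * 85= 85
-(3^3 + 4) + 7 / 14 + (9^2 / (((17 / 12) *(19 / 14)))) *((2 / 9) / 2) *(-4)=-31799 / 646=-49.22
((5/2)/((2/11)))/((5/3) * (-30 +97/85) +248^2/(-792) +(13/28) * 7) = -92565/824701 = -0.11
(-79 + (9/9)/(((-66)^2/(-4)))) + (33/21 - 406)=-3685183/7623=-483.43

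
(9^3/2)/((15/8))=972/5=194.40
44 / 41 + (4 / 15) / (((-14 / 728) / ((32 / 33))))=-251116 / 20295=-12.37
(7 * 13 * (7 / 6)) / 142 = 0.75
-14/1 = -14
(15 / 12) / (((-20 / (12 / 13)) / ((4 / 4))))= -3 / 52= -0.06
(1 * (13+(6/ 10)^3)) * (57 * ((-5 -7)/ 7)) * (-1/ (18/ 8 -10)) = -645696/ 3875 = -166.63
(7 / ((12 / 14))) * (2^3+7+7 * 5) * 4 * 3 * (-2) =-9800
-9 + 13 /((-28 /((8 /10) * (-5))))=-50 /7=-7.14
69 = 69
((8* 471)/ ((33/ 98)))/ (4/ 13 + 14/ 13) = 800072/ 99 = 8081.54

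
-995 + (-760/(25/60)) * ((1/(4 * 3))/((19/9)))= -1067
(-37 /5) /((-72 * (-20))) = -0.01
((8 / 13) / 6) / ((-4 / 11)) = -11 / 39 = -0.28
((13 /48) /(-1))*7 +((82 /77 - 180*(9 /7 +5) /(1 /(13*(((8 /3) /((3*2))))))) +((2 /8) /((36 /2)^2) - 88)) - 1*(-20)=-82402907 /12474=-6605.97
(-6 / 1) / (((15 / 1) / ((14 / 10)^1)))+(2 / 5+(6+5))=271 / 25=10.84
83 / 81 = 1.02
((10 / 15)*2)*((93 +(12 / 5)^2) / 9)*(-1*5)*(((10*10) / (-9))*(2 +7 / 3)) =855920 / 243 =3522.30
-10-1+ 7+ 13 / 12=-35 / 12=-2.92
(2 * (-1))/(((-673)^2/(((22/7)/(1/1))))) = -44/3170503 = -0.00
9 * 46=414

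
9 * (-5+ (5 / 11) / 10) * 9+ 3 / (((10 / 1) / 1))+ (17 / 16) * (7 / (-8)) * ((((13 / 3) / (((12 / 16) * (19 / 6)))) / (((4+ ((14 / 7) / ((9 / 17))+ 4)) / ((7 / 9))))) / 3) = -6397188491 / 15950880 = -401.06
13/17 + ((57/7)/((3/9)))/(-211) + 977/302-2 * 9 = -107040243/7582918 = -14.12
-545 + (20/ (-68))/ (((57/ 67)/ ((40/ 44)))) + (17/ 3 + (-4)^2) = -1860520/ 3553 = -523.65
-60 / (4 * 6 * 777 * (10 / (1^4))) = -1 / 3108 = -0.00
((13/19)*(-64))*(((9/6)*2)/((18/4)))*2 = -3328/57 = -58.39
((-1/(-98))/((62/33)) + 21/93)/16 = 1405/97216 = 0.01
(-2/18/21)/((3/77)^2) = -847/243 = -3.49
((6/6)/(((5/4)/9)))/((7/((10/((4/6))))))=108/7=15.43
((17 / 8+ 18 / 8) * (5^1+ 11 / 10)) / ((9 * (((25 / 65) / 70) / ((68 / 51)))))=38857 / 54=719.57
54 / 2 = 27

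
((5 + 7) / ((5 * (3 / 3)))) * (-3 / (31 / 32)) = -1152 / 155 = -7.43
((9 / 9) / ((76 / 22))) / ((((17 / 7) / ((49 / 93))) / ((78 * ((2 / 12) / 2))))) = 49049 / 120156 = 0.41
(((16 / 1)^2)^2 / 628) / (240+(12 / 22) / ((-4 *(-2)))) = 720896 / 1658391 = 0.43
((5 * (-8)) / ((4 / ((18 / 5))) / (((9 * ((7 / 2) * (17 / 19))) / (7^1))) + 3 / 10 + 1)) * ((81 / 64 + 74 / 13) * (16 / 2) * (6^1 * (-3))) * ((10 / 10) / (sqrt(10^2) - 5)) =1434861540 / 282113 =5086.12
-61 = -61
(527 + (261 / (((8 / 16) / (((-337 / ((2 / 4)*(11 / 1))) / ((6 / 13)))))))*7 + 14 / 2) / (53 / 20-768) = 106603680 / 168377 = 633.12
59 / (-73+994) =59 / 921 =0.06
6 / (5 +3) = 0.75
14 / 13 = 1.08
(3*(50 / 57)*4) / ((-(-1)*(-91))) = -200 / 1729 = -0.12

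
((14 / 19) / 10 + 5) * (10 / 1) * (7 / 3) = 6748 / 57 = 118.39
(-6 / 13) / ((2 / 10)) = -30 / 13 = -2.31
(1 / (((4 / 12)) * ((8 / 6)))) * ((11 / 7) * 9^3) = 72171 / 28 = 2577.54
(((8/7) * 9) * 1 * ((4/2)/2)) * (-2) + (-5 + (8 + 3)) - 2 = -116/7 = -16.57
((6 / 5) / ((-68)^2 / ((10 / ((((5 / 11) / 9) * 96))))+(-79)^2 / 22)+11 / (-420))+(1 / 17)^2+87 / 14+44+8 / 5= 29940164299 / 578084388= 51.79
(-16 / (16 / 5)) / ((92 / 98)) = -245 / 46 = -5.33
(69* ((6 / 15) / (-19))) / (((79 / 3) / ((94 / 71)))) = -38916 / 532855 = -0.07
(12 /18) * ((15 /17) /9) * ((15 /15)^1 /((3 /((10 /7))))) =100 /3213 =0.03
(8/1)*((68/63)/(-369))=-544/23247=-0.02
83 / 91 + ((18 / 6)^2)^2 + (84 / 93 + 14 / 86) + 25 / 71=717682578 / 8612513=83.33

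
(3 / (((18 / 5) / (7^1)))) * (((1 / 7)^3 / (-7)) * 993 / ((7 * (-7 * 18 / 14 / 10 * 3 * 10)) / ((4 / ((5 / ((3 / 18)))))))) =331 / 194481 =0.00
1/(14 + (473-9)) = 1/478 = 0.00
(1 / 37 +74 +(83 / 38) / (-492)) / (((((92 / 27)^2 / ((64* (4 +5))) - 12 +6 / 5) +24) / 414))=115905439672785 / 50000670427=2318.08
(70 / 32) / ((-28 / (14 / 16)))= -35 / 512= -0.07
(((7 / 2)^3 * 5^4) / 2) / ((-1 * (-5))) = 42875 / 16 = 2679.69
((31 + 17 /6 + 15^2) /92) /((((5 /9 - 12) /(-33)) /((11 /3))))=563739 /18952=29.75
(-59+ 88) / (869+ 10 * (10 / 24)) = 174 / 5239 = 0.03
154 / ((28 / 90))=495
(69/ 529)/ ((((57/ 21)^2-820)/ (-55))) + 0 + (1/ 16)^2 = 995199/ 78151424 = 0.01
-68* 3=-204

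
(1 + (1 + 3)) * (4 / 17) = 20 / 17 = 1.18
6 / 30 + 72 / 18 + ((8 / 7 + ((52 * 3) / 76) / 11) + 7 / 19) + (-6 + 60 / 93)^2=243032563 / 7029715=34.57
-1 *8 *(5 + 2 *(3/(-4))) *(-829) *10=232120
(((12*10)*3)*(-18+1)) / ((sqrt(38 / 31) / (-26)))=79560*sqrt(1178) / 19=143718.88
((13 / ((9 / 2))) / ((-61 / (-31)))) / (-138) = -403 / 37881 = -0.01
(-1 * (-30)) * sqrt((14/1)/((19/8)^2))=240 * sqrt(14)/19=47.26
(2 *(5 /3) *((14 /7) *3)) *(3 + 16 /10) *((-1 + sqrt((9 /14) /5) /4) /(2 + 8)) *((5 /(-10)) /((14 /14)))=23 /5 - 69 *sqrt(70) /1400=4.19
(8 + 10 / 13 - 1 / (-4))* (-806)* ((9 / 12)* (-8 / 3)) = 14539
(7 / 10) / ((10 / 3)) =21 / 100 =0.21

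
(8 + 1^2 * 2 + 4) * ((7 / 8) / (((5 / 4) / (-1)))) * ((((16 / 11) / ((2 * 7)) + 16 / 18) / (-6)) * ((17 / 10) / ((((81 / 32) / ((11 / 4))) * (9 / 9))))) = 163744 / 54675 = 2.99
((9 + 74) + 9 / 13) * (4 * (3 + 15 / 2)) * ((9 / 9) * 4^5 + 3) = 3609984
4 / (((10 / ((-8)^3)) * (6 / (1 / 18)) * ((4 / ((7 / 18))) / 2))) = -448 / 1215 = -0.37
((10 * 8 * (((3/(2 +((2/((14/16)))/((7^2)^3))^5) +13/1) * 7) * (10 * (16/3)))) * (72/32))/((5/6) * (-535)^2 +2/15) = 3691209337436637632716405127368560000/903562006706088872029175598206433433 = 4.09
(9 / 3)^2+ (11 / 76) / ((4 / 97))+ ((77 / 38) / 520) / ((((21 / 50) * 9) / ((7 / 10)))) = 667465 / 53352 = 12.51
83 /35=2.37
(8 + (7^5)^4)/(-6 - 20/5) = -79792266297612009/10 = -7979226629761200.90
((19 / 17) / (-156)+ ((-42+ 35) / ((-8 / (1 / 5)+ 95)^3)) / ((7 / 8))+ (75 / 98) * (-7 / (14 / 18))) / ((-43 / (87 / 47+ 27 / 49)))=0.39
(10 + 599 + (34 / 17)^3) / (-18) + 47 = 229 / 18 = 12.72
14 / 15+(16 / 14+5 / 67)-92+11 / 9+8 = -1701632 / 21105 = -80.63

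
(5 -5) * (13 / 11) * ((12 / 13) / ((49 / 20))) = 0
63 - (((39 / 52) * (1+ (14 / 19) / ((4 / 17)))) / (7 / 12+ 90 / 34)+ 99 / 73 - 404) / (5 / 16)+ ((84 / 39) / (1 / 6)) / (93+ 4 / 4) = 3765590851229 / 2792370815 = 1348.53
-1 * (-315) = 315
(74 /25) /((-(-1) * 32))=0.09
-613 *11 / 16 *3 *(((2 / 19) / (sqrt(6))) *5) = -33715 *sqrt(6) / 304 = -271.66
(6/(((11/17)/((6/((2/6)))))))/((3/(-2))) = -1224/11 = -111.27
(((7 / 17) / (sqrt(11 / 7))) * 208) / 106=728 * sqrt(77) / 9911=0.64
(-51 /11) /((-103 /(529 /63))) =8993 /23793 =0.38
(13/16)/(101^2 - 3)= 13/163168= 0.00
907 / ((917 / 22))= 19954 / 917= 21.76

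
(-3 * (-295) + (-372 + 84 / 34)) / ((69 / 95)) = 12065 / 17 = 709.71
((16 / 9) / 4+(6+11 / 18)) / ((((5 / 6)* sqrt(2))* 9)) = 127* sqrt(2) / 270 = 0.67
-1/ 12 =-0.08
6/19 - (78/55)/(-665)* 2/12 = 11563/36575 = 0.32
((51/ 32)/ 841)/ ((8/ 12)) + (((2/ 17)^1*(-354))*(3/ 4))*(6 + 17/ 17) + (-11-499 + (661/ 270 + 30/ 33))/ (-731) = -12734413106137/ 58427835840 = -217.95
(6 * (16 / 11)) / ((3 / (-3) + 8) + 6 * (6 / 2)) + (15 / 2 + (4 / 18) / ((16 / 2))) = 77981 / 9900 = 7.88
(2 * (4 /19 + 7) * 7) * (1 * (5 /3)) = 9590 /57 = 168.25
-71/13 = -5.46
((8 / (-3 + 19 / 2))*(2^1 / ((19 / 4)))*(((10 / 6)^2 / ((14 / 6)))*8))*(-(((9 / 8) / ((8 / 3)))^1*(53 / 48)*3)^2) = -17064675 / 1770496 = -9.64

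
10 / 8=5 / 4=1.25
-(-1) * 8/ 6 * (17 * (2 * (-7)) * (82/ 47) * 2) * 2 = -312256/ 141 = -2214.58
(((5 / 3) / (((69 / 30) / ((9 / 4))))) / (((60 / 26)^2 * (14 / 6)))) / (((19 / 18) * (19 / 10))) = 7605 / 116242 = 0.07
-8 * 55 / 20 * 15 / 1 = -330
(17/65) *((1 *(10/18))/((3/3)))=17/117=0.15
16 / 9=1.78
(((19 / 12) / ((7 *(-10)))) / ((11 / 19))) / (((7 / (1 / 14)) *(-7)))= 361 / 6338640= 0.00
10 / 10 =1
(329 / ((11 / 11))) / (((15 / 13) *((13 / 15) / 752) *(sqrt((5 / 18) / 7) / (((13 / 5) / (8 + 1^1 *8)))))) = 603057 *sqrt(70) / 25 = 201821.47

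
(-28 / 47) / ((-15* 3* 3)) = 28 / 6345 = 0.00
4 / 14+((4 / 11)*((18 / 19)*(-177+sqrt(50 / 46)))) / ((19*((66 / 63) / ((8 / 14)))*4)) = -46450 / 305767+540*sqrt(23) / 1004663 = -0.15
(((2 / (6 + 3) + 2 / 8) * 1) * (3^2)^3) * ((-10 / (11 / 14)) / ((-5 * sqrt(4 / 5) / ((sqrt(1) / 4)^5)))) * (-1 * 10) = -48195 * sqrt(5) / 11264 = -9.57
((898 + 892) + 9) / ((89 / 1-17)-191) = -257 / 17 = -15.12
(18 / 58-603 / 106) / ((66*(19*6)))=-167 / 233624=-0.00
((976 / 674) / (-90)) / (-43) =244 / 652095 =0.00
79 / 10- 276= -2681 / 10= -268.10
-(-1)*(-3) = -3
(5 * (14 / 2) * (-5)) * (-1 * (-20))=-3500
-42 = -42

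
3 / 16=0.19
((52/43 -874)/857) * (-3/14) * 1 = 56295/257957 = 0.22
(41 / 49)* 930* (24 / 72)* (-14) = -25420 / 7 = -3631.43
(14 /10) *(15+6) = 147 /5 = 29.40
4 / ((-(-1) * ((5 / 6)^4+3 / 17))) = 88128 / 14513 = 6.07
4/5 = 0.80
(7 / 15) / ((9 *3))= 7 / 405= 0.02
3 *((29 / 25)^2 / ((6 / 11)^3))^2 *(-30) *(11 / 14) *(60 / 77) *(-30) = 1252991435641 / 11025000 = 113650.02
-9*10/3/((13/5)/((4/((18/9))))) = -300/13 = -23.08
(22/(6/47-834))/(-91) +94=167624701/1783236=94.00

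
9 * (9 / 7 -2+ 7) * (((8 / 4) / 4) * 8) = 1584 / 7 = 226.29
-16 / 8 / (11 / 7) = -14 / 11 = -1.27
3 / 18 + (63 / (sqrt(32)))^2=11923 / 96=124.20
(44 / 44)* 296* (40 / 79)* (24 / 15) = 18944 / 79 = 239.80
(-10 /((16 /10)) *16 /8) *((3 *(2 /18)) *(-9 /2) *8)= 150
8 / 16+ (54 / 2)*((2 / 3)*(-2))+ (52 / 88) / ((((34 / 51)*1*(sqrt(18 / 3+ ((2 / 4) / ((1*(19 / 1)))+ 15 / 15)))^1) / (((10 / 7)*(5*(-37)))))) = -12025*sqrt(10146) / 13706 - 71 / 2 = -123.87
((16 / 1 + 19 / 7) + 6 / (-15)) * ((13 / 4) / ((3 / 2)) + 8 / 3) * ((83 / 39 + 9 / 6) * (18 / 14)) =5260687 / 12740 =412.93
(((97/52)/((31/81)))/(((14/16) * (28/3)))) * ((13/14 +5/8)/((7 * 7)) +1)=66729501/108371536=0.62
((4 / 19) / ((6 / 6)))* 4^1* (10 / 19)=160 / 361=0.44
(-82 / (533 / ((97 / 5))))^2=37636 / 4225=8.91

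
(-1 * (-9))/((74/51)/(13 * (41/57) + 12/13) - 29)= -388263/1244977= -0.31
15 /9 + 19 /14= 127 /42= 3.02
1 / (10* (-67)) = -1 / 670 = -0.00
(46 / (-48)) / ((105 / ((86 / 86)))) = -23 / 2520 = -0.01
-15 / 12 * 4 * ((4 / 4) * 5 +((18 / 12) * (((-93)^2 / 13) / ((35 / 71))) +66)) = -1906847 / 182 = -10477.18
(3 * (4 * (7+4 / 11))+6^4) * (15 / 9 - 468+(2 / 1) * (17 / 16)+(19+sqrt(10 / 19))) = -13559265 / 22+15228 * sqrt(190) / 209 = -615325.90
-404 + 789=385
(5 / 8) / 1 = 5 / 8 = 0.62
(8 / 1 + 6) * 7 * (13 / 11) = 1274 / 11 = 115.82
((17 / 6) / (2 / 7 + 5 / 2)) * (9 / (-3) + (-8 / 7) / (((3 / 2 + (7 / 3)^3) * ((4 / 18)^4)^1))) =-1095106 / 29913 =-36.61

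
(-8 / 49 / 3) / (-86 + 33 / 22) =16 / 24843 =0.00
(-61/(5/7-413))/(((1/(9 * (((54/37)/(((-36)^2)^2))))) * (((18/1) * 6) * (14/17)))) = 1037/79712335872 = 0.00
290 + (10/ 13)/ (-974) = 1835985/ 6331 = 290.00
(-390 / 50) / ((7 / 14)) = -78 / 5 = -15.60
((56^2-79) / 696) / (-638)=-1019 / 148016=-0.01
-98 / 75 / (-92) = 49 / 3450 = 0.01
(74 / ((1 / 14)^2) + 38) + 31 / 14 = 203619 / 14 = 14544.21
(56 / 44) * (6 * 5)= 420 / 11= 38.18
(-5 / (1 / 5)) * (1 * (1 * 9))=-225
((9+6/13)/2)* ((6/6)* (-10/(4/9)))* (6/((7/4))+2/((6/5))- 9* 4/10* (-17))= -7056.62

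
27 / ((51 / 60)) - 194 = -2758 / 17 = -162.24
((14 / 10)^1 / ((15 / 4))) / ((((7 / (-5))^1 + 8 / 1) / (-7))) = -196 / 495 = -0.40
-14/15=-0.93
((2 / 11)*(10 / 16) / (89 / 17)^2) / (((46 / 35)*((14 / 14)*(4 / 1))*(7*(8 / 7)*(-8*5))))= -10115 / 4104218624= -0.00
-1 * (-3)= 3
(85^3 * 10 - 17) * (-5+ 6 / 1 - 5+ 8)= 24564932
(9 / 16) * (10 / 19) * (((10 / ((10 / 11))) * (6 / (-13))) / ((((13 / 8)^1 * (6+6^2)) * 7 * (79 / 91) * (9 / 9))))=-495 / 136591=-0.00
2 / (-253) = -2 / 253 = -0.01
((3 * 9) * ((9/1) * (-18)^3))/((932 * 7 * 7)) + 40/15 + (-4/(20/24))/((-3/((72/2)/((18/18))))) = 5006558/171255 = 29.23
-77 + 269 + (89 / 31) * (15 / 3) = 6397 / 31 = 206.35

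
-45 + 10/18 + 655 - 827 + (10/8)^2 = -30943/144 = -214.88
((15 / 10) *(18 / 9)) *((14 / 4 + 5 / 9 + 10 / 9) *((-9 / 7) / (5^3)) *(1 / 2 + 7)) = -837 / 700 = -1.20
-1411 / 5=-282.20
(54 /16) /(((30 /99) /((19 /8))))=16929 /640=26.45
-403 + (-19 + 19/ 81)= -34163/ 81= -421.77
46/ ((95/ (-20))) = -184/ 19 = -9.68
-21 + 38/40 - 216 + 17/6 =-13993/60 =-233.22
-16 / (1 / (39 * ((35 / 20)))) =-1092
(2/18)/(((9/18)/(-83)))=-166/9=-18.44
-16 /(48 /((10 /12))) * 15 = -4.17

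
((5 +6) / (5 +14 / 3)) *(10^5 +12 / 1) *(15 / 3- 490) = -55196277.93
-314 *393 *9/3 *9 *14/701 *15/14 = -49977810/701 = -71295.02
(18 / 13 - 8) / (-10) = 43 / 65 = 0.66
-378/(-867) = 126/289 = 0.44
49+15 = 64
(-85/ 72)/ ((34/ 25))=-125/ 144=-0.87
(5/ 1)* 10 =50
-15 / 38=-0.39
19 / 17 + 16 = 291 / 17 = 17.12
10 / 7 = 1.43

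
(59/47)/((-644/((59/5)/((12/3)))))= -3481/605360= -0.01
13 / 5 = 2.60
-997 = -997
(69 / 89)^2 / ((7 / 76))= 361836 / 55447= 6.53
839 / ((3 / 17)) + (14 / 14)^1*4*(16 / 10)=4760.73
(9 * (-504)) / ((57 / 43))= -3421.89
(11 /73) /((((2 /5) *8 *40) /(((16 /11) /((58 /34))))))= 17 /16936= 0.00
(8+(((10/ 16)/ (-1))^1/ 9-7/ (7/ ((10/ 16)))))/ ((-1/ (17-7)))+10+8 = -991/ 18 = -55.06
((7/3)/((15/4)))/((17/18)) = 0.66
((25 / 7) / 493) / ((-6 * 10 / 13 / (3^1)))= -0.00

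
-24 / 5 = -4.80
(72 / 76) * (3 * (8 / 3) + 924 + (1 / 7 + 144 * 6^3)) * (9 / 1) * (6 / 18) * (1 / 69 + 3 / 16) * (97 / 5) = 43657349787 / 122360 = 356794.29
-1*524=-524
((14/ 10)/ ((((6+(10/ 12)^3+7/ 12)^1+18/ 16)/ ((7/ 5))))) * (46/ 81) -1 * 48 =-3212984/ 67125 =-47.87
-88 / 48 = -11 / 6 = -1.83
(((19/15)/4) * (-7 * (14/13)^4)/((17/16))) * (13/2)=-10218656/560235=-18.24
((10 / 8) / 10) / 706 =1 / 5648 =0.00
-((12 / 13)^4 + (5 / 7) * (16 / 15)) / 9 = -892432 / 5398029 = -0.17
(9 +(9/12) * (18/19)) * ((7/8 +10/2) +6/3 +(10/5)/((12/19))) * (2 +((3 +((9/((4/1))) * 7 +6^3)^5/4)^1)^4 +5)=7157241448088592056716237332188861705528258749516627174193948115/85568392920039424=83643518404941599955511250000000000000000000000.00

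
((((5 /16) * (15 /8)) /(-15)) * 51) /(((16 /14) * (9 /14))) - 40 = -65605 /1536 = -42.71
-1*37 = -37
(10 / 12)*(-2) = -5 / 3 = -1.67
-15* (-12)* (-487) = -87660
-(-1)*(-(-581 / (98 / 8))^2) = -110224 / 49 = -2249.47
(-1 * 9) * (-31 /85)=279 /85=3.28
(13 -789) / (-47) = 776 / 47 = 16.51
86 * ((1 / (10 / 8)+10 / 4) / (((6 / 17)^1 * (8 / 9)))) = 72369 / 80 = 904.61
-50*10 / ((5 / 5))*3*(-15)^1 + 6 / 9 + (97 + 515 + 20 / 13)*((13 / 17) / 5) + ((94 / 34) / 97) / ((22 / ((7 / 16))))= 196724007047 / 8706720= 22594.50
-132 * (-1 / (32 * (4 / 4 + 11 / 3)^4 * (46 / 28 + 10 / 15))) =8019 / 2129344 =0.00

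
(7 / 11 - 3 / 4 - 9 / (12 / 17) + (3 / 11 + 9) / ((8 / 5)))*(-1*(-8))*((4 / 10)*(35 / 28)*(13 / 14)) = -4043 / 154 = -26.25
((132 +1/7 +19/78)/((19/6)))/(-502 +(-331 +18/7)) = -72283/1435811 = -0.05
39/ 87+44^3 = 2470349/ 29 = 85184.45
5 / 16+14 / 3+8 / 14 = 1865 / 336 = 5.55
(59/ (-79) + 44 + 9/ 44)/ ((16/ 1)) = 151059/ 55616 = 2.72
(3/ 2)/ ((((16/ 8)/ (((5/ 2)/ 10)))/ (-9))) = -27/ 16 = -1.69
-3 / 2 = -1.50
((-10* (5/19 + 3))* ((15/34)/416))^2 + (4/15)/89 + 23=138618118297279/6025775957760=23.00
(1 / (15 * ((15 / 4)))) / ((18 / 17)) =34 / 2025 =0.02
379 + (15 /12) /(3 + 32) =10613 /28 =379.04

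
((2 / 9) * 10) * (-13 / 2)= -130 / 9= -14.44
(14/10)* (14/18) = 49/45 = 1.09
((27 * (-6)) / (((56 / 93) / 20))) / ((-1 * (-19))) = -37665 / 133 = -283.20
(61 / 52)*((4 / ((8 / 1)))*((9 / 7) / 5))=549 / 3640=0.15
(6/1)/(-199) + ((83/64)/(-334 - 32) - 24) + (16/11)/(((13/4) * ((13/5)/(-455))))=-68227713355/666576768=-102.36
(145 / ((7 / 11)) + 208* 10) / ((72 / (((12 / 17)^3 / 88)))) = 0.13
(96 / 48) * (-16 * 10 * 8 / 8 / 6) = -160 / 3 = -53.33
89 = 89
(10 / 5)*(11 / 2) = 11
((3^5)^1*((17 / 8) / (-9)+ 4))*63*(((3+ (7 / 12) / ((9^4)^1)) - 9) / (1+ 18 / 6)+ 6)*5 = 13441980755 / 10368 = 1296487.34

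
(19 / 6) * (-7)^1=-133 / 6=-22.17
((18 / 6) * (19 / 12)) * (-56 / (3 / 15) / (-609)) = 190 / 87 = 2.18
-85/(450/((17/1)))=-289/90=-3.21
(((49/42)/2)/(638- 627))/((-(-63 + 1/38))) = 133/157938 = 0.00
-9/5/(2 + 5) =-9/35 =-0.26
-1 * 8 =-8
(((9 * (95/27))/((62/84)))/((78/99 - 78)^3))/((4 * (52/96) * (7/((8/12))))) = -3414015/833322926072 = -0.00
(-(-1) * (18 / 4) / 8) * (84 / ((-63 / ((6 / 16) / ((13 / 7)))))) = -63 / 416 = -0.15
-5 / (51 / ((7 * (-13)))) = 455 / 51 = 8.92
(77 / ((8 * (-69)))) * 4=-0.56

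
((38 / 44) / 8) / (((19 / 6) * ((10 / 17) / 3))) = 0.17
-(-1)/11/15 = 1/165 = 0.01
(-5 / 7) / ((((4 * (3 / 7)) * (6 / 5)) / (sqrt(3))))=-25 * sqrt(3) / 72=-0.60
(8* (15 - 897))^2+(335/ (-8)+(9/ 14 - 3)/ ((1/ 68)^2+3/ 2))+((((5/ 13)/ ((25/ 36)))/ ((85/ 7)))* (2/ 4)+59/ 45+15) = 961726141306358563/ 19316770200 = 49787108.89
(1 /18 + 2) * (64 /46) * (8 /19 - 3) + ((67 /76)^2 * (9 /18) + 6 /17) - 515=-21205198633 /40651488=-521.63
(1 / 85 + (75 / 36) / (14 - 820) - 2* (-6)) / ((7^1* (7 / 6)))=1.47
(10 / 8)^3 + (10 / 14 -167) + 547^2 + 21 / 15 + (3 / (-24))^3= 5358905493 / 17920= 299046.07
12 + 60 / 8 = 39 / 2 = 19.50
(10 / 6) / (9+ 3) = 5 / 36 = 0.14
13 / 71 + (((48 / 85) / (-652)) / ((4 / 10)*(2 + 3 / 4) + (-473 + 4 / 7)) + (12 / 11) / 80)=280947356179 / 1428036678860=0.20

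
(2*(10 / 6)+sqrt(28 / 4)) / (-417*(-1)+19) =sqrt(7) / 436+5 / 654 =0.01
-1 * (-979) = 979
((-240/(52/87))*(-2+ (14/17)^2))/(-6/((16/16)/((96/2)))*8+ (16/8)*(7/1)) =-199404/860353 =-0.23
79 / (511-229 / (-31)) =2449 / 16070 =0.15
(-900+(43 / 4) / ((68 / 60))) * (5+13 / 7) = -726660 / 119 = -6106.39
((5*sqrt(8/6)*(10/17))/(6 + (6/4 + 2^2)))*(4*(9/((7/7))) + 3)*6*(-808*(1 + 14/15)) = -107950.97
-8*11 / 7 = -88 / 7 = -12.57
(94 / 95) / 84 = 47 / 3990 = 0.01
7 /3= 2.33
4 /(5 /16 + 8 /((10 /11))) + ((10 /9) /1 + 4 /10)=7108 /3645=1.95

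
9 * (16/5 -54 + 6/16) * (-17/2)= 308601/80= 3857.51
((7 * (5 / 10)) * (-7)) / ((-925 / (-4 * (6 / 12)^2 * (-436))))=10682 / 925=11.55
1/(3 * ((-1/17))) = -17/3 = -5.67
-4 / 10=-2 / 5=-0.40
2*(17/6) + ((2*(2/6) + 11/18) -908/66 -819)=-163511/198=-825.81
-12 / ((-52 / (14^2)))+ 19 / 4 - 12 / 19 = 48757 / 988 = 49.35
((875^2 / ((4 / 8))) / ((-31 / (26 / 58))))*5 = -99531250 / 899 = -110713.29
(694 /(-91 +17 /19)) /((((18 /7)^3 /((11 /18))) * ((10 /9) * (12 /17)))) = -422881613 /1198126080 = -0.35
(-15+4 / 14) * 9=-927 / 7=-132.43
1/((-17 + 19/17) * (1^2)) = -17/270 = -0.06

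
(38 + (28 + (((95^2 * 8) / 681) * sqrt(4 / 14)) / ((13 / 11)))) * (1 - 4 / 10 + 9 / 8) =456665 * sqrt(14) / 20657 + 2277 / 20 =196.57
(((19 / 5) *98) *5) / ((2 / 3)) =2793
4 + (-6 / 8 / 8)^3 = 131045 / 32768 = 4.00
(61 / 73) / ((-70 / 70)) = -0.84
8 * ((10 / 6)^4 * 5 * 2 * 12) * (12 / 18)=400000 / 81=4938.27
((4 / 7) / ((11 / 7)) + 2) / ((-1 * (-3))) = 26 / 33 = 0.79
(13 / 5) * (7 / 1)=91 / 5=18.20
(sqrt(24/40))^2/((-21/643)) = -643/35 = -18.37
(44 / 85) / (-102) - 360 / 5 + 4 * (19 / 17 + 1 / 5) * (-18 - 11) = -974734 / 4335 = -224.85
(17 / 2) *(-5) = -85 / 2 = -42.50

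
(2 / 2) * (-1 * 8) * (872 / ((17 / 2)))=-13952 / 17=-820.71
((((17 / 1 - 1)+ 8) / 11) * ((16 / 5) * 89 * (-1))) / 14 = -17088 / 385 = -44.38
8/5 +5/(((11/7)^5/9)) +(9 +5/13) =164150889/10468315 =15.68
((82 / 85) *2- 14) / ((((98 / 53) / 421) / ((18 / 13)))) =-206038242 / 54145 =-3805.31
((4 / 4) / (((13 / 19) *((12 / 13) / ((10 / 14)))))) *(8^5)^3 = 39791849386179.05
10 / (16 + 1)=10 / 17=0.59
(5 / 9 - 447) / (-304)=2009 / 1368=1.47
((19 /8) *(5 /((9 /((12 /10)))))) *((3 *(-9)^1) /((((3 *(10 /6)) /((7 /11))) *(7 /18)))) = -1539 /110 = -13.99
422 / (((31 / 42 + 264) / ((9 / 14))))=1.02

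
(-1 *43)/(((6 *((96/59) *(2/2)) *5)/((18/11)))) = -2537/1760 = -1.44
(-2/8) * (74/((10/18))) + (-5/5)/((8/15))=-35.18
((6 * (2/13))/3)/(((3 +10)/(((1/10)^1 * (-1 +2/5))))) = -6/4225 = -0.00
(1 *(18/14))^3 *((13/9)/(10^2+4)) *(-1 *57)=-4617/2744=-1.68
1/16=0.06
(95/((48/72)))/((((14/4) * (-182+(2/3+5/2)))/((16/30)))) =-912/7511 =-0.12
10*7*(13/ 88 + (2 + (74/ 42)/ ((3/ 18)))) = 39175/ 44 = 890.34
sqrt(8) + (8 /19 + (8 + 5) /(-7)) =-191 /133 + 2 * sqrt(2) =1.39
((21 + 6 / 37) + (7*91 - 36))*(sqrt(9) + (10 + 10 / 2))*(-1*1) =-414360 / 37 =-11198.92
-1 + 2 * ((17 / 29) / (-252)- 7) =-54827 / 3654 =-15.00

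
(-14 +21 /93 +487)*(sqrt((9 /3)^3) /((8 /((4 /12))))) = 102.46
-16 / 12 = -4 / 3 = -1.33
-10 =-10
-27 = -27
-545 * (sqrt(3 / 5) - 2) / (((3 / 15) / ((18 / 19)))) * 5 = 490500 / 19 - 49050 * sqrt(15) / 19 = 15817.38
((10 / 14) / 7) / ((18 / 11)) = 55 / 882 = 0.06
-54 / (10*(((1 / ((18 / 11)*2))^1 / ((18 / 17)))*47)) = -17496 / 43945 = -0.40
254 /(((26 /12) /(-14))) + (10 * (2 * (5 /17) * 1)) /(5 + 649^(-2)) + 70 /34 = -381183927121 /232713663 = -1638.00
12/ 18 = 2/ 3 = 0.67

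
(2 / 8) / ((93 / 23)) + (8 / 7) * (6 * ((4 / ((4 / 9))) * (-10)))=-1606879 / 2604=-617.08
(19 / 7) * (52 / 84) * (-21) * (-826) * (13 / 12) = 189449 / 6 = 31574.83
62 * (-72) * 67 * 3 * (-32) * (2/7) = 57424896/7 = 8203556.57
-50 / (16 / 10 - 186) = 125 / 461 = 0.27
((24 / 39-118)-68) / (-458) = 1205 / 2977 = 0.40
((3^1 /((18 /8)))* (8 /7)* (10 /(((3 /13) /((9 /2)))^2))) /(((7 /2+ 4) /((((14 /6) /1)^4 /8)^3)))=334168219567 /8503056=39299.78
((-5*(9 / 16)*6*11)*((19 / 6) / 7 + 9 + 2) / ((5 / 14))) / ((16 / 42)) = -999999 / 64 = -15624.98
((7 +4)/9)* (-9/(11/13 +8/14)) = -1001/129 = -7.76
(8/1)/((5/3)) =24/5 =4.80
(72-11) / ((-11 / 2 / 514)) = -62708 / 11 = -5700.73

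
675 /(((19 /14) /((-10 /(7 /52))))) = -702000 /19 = -36947.37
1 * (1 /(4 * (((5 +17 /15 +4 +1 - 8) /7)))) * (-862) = -45255 /94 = -481.44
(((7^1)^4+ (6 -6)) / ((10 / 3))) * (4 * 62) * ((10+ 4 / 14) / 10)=4593456 / 25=183738.24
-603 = -603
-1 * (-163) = 163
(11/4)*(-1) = -11/4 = -2.75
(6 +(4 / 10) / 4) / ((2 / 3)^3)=1647 / 80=20.59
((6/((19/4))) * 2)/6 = 8/19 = 0.42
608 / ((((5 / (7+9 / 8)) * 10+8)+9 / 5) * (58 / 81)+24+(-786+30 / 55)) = -17606160 / 21719017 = -0.81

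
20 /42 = 10 /21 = 0.48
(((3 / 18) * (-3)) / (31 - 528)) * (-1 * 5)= -5 / 994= -0.01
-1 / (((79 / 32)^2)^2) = -1048576 / 38950081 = -0.03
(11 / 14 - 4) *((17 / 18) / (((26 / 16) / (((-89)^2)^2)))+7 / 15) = -21332362213 / 182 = -117210781.39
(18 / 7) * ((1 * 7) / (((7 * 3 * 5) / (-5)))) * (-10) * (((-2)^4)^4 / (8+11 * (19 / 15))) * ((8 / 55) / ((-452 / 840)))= -2831155200 / 408947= -6923.04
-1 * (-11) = 11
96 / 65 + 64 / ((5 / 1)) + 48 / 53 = 52304 / 3445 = 15.18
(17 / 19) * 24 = 408 / 19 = 21.47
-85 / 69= -1.23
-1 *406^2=-164836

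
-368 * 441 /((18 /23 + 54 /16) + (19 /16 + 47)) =-19907328 /6421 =-3100.35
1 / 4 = 0.25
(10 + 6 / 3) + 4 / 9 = 112 / 9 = 12.44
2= 2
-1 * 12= -12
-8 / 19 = -0.42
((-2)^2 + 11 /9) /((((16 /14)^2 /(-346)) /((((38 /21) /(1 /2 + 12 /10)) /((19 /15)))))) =-1422925 /1224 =-1162.52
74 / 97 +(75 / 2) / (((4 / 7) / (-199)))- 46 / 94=-476291549 / 36472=-13059.10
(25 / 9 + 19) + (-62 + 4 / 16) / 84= 21211 / 1008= 21.04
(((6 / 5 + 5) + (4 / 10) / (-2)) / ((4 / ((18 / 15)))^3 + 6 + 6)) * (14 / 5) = 567 / 1655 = 0.34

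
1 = 1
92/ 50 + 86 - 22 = 1646/ 25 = 65.84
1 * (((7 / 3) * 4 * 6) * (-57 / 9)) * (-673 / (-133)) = -5384 / 3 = -1794.67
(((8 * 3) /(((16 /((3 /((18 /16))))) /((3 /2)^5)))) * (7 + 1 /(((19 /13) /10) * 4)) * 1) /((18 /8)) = 8937 /76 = 117.59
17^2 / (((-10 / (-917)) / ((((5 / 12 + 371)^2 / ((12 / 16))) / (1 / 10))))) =5264443228037 / 108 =48744844704.05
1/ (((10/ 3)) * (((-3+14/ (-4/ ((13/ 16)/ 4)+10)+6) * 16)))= 27/ 2240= 0.01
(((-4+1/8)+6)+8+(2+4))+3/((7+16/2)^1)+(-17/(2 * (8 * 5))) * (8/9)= 5809/360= 16.14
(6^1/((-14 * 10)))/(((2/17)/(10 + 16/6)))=-323/70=-4.61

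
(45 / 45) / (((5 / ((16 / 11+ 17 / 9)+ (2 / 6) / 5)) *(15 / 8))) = 13504 / 37125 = 0.36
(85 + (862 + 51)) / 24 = 499 / 12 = 41.58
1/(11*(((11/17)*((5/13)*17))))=13/605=0.02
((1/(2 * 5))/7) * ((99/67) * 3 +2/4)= 661/9380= 0.07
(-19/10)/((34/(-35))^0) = -19/10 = -1.90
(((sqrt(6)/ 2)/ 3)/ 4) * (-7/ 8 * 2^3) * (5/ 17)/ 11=-35 * sqrt(6)/ 4488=-0.02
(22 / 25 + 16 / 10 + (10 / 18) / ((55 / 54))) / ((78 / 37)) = 1184 / 825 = 1.44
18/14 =9/7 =1.29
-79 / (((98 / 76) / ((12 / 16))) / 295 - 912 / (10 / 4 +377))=336081405 / 10198726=32.95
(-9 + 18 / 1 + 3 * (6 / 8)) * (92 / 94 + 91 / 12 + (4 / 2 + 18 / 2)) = 165495 / 752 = 220.07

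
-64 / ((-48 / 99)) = 132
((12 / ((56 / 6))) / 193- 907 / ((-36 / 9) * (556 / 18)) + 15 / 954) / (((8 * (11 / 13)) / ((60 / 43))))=114324139735 / 75322919056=1.52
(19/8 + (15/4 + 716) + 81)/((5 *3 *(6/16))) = 1285/9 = 142.78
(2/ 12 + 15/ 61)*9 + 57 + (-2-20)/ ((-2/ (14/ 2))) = 16801/ 122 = 137.71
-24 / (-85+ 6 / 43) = 1032 / 3649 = 0.28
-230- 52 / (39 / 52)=-898 / 3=-299.33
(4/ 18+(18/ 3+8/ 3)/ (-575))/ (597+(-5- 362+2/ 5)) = 67/ 74520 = 0.00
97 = 97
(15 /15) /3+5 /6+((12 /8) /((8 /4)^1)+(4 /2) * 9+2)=263 /12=21.92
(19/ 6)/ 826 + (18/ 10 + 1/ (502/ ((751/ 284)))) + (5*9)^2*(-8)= -14306384097797/ 883208760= -16198.19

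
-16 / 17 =-0.94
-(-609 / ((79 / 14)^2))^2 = -14247764496 / 38950081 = -365.80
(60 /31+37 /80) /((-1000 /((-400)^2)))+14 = -11460 /31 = -369.68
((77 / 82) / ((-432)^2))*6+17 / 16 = 2710013 / 2550528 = 1.06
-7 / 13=-0.54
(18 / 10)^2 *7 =567 / 25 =22.68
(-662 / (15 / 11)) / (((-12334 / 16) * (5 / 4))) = 0.50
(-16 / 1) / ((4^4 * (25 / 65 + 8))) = -13 / 1744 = -0.01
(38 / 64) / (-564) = -19 / 18048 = -0.00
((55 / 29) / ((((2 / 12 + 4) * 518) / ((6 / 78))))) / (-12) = -0.00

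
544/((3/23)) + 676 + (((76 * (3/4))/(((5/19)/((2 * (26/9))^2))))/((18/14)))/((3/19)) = 147493252/3645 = 40464.54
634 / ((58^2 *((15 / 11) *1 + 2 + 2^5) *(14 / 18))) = 31383 / 4580086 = 0.01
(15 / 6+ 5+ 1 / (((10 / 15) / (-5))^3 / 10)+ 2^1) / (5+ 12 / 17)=-737.70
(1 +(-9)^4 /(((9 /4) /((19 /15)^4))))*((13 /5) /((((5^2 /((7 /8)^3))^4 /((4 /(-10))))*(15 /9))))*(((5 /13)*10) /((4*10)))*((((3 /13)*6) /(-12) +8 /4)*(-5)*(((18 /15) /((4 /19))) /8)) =41860082012877816723 /26843545600000000000000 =0.00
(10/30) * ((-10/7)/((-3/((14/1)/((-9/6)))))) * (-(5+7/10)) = 76/9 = 8.44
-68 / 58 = -34 / 29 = -1.17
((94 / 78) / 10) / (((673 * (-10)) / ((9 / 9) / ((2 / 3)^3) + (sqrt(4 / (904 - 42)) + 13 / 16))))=-3149 / 41995200 - 47 * sqrt(862) / 1131245700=-0.00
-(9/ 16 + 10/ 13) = -277/ 208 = -1.33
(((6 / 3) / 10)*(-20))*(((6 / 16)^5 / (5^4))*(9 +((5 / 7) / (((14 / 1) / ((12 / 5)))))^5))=-617775259131 / 1446273274880000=-0.00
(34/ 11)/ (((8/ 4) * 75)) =17/ 825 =0.02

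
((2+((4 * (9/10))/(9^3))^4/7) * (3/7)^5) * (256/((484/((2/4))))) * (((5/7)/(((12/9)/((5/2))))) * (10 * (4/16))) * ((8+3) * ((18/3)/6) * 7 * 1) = 753317617532/382088069055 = 1.97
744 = 744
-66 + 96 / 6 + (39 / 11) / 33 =-6037 / 121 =-49.89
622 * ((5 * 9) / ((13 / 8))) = 223920 / 13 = 17224.62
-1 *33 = -33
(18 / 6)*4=12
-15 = -15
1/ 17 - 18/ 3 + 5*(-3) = -356/ 17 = -20.94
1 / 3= 0.33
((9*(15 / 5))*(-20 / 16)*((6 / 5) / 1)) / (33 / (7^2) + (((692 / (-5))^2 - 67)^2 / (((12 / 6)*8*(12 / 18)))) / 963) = -1415610000 / 1239774400481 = -0.00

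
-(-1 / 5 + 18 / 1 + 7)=-124 / 5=-24.80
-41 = -41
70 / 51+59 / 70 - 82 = -284831 / 3570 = -79.78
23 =23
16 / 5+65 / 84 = 1669 / 420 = 3.97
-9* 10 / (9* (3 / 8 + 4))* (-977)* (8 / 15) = 125056 / 105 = 1191.01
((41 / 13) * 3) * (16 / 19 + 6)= 1230 / 19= 64.74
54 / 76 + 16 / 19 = 59 / 38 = 1.55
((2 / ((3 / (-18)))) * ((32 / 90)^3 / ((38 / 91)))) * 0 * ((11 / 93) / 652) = 0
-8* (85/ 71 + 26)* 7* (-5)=7615.21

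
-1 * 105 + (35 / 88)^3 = -71511685 / 681472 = -104.94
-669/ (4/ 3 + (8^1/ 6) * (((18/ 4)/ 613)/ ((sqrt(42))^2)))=-8612037/ 17167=-501.66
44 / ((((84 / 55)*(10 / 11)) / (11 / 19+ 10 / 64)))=198319 / 8512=23.30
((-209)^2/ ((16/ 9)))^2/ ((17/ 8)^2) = 154550410641/ 1156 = 133694126.85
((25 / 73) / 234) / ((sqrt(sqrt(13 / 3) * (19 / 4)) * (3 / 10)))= 250 * 13^(3 / 4) * sqrt(19) * 3^(1 / 4) / 6328881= 0.00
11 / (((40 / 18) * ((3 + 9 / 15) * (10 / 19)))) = 209 / 80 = 2.61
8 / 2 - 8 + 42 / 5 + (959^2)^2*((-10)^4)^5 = 422906570880500000000000000000022 / 5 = 84581314176100000000000000000000.00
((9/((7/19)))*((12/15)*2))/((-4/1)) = -342/35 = -9.77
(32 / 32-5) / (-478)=2 / 239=0.01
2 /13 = 0.15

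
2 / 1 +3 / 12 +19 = 85 / 4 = 21.25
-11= -11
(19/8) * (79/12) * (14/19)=553/48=11.52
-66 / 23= -2.87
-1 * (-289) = 289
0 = 0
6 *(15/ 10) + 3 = 12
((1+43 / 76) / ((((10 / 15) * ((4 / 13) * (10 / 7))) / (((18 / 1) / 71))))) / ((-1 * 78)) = -7497 / 431680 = -0.02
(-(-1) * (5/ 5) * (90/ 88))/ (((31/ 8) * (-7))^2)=720/ 517979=0.00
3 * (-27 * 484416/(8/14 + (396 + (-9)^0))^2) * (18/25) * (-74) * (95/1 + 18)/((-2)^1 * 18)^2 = 223294098384/193627225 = 1153.22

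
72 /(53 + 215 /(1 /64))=72 /13813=0.01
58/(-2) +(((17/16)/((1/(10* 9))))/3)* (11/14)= -443/112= -3.96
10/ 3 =3.33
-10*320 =-3200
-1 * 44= -44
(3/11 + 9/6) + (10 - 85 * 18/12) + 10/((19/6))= -23527/209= -112.57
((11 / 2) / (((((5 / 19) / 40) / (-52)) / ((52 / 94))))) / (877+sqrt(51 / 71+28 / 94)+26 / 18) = -5710059546048 / 208578363061+91552032 * sqrt(11315767) / 9803183063867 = -27.34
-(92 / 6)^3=-97336 / 27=-3605.04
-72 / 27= -8 / 3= -2.67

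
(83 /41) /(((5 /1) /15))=249 /41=6.07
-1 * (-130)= 130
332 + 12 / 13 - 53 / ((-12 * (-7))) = 362863 / 1092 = 332.29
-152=-152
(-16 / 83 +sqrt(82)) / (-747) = 16 / 62001 -sqrt(82) / 747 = -0.01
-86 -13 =-99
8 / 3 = 2.67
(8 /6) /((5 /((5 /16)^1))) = 1 /12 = 0.08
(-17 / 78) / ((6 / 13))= -17 / 36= -0.47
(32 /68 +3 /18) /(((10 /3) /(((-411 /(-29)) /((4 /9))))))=48087 /7888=6.10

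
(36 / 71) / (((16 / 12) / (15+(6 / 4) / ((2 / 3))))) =1863 / 284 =6.56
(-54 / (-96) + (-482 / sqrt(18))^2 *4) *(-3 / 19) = -7434449 / 912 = -8151.81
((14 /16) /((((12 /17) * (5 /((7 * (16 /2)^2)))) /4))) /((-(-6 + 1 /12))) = 26656 /355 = 75.09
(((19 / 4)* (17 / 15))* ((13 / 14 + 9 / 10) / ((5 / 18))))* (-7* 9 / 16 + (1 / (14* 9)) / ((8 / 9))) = -170544 / 1225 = -139.22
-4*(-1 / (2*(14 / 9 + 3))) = 18 / 41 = 0.44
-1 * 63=-63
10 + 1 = 11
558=558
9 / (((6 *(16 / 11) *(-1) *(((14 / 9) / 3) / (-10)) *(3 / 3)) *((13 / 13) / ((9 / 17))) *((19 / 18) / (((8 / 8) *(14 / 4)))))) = 360855 / 10336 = 34.91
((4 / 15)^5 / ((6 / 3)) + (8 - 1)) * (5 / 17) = 5316137 / 2581875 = 2.06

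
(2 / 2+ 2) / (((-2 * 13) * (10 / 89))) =-267 / 260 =-1.03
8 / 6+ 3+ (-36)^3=-139955 / 3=-46651.67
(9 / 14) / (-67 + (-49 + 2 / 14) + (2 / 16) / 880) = -31680 / 5709433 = -0.01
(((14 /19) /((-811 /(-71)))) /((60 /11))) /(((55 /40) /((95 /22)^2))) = 47215 /294393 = 0.16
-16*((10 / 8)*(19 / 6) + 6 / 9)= -74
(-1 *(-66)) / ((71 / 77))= 5082 / 71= 71.58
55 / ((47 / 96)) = 5280 / 47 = 112.34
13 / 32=0.41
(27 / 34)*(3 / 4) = 81 / 136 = 0.60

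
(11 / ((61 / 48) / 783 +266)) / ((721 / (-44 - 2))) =-1728864 / 655284455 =-0.00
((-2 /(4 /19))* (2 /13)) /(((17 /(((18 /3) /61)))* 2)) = -57 /13481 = -0.00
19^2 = 361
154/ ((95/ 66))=106.99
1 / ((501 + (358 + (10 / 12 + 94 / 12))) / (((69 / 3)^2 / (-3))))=-529 / 2603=-0.20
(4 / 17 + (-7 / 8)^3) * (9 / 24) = -11349 / 69632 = -0.16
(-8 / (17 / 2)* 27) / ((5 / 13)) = -5616 / 85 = -66.07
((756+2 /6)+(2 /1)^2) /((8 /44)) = 4181.83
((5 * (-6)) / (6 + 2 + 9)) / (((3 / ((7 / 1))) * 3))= -70 / 51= -1.37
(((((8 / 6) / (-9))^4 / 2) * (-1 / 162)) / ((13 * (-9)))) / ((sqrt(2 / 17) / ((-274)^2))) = 2402432 * sqrt(34) / 5036466357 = 0.00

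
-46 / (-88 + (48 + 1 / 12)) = 552 / 479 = 1.15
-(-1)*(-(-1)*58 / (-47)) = -58 / 47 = -1.23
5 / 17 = 0.29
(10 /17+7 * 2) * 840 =208320 /17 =12254.12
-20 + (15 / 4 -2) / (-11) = -887 / 44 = -20.16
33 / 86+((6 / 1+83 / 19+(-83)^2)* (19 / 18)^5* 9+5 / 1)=7652499287 / 94041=81374.07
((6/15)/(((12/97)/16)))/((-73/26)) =-20176/1095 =-18.43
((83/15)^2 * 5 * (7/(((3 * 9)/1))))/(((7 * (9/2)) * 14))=6889/76545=0.09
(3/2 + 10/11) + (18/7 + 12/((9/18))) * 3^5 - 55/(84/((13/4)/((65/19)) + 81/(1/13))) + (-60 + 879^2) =410968895/528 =778350.18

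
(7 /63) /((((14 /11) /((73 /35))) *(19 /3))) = 803 /27930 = 0.03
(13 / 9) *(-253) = -3289 / 9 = -365.44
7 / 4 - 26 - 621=-2581 / 4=-645.25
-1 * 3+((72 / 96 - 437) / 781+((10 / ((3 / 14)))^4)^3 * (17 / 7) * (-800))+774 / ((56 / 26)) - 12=-2408720238741775974396004527182533 / 11621551788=-207263219463422656512796.90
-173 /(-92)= 173 /92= 1.88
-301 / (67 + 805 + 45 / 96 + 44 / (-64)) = -9632 / 27897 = -0.35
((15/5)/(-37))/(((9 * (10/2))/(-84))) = 28/185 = 0.15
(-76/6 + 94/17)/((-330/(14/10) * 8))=637/168300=0.00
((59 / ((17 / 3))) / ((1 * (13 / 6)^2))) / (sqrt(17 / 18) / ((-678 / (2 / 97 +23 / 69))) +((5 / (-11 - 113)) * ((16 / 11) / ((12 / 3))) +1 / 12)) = 90343244441335248 * sqrt(34) / 2207546874616619575 +71302225680352245744 / 2207546874616619575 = 32.54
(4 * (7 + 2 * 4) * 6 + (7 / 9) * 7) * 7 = 23023 / 9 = 2558.11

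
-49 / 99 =-0.49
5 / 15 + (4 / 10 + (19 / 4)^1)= 329 / 60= 5.48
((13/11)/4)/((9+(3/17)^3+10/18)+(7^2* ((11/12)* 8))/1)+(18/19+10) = 10.95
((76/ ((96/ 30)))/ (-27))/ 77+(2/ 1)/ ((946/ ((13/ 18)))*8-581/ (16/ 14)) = -96777767/ 8623035036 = -0.01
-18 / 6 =-3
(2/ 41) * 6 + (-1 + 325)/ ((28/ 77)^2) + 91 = 416813/ 164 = 2541.54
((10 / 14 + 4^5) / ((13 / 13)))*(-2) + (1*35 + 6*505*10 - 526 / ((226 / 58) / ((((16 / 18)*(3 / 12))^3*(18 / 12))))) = 28283.35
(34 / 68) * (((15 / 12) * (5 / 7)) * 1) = 25 / 56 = 0.45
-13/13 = -1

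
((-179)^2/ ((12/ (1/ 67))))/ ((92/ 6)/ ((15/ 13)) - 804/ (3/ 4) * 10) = -480615/ 129122936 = -0.00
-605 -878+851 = -632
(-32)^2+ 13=1037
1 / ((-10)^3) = -1 / 1000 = -0.00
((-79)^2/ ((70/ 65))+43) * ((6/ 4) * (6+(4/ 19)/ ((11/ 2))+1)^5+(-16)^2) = 1705544448247974214635/ 11165790161372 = 152747313.32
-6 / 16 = -3 / 8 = -0.38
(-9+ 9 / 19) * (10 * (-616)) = 997920 / 19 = 52522.11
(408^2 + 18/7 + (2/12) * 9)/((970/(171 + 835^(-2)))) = 69465322692057/2367078875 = 29346.43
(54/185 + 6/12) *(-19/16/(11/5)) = -5567/13024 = -0.43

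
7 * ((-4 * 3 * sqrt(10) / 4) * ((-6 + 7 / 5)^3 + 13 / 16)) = 4053987 * sqrt(10) / 2000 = 6409.92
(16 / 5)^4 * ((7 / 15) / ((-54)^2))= 114688 / 6834375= 0.02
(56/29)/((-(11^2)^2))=-0.00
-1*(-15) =15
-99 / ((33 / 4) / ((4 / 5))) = -48 / 5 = -9.60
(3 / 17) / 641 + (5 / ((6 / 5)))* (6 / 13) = 272464 / 141661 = 1.92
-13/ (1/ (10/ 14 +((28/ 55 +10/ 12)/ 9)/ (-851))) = -164245237/ 17692290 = -9.28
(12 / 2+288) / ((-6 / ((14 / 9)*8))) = -5488 / 9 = -609.78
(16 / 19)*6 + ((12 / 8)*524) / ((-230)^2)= 2546667 / 502550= 5.07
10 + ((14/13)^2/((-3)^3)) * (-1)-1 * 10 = 196/4563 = 0.04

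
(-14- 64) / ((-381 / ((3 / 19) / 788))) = 39 / 950722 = 0.00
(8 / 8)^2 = 1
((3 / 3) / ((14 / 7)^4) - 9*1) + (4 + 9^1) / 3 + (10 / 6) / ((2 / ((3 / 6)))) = -67 / 16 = -4.19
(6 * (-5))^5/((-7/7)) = 24300000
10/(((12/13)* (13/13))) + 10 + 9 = 179/6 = 29.83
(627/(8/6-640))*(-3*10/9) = 3135/958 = 3.27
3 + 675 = 678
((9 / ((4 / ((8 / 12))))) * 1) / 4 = 3 / 8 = 0.38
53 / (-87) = -53 / 87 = -0.61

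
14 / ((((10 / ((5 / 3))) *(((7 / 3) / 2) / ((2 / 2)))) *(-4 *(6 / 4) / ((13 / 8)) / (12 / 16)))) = -13 / 32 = -0.41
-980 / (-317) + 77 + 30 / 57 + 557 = 3840372 / 6023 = 637.62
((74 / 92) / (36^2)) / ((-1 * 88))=-37 / 5246208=-0.00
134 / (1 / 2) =268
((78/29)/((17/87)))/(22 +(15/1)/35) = 1638/2669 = 0.61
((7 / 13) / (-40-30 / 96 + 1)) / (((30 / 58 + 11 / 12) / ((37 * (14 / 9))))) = -181888 / 330837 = -0.55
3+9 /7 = 30 /7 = 4.29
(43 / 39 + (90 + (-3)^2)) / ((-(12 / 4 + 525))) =-244 / 1287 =-0.19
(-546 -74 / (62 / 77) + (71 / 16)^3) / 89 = -69903159 / 11300864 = -6.19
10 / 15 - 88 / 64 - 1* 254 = -6113 / 24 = -254.71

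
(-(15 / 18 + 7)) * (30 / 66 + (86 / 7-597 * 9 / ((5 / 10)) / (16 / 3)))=19321935 / 1232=15683.39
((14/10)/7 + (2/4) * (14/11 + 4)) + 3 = 321/55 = 5.84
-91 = -91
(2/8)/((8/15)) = 15/32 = 0.47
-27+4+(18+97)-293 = -201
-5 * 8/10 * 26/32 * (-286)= 1859/2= 929.50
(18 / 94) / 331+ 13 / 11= 202340 / 171127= 1.18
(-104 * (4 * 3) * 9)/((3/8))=-29952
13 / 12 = 1.08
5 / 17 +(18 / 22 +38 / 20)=5633 / 1870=3.01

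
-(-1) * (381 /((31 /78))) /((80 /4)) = 14859 /310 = 47.93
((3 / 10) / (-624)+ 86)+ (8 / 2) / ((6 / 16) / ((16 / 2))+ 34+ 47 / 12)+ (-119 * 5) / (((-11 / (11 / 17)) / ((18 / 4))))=3693322871 / 15161120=243.60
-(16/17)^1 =-16/17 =-0.94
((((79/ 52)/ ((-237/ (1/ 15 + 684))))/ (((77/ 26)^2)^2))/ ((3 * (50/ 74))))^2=11131736558386112656/ 14075808695910303890625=0.00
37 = 37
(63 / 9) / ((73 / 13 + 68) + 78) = 0.05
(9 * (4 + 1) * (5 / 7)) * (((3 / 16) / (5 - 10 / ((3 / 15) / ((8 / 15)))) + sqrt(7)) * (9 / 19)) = -3645 / 27664 + 2025 * sqrt(7) / 133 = 40.15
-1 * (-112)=112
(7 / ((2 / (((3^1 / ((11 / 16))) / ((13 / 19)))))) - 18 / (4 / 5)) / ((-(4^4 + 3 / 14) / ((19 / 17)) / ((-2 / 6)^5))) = -0.00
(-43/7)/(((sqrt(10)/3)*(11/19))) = -2451*sqrt(10)/770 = -10.07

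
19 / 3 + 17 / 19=412 / 57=7.23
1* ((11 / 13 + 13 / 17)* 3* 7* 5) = 37380 / 221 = 169.14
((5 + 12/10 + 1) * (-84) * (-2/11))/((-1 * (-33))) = 2016/605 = 3.33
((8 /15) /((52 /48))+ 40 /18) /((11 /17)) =26996 /6435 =4.20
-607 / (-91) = 607 / 91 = 6.67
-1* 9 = -9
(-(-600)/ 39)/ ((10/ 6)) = 120/ 13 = 9.23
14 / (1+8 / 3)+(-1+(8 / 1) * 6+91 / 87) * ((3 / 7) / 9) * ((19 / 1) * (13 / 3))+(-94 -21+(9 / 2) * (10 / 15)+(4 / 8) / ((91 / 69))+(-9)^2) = 161.57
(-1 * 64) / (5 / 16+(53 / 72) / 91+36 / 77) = -1317888 / 16229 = -81.21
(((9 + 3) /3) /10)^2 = 4 /25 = 0.16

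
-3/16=-0.19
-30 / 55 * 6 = -36 / 11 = -3.27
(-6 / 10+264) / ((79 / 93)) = 122481 / 395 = 310.08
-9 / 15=-3 / 5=-0.60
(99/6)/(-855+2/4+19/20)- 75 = -1280655/17071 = -75.02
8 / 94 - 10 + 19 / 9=-3301 / 423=-7.80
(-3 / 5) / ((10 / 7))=-21 / 50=-0.42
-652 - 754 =-1406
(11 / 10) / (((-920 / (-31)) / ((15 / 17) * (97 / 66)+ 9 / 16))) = 172453 / 2502400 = 0.07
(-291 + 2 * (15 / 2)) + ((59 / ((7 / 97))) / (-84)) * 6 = -32771 / 98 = -334.40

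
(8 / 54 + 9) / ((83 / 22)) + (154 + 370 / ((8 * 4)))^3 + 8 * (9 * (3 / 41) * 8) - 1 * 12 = 1707948239995889 / 376344576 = 4538256.56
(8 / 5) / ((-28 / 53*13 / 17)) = -1802 / 455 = -3.96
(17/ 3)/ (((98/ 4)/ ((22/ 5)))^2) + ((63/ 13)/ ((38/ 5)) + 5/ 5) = 161939203/ 88957050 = 1.82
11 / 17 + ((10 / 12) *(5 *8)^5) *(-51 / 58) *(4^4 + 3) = -9580927999681 / 493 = -19433931033.84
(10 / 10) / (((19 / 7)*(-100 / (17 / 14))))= -17 / 3800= -0.00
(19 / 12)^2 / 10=361 / 1440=0.25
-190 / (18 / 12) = -380 / 3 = -126.67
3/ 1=3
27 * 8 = 216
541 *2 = 1082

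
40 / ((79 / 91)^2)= 331240 / 6241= 53.07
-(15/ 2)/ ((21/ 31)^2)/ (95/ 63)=-2883/ 266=-10.84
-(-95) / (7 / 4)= 380 / 7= 54.29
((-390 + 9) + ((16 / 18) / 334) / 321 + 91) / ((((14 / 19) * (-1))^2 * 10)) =-25254525013 / 472813740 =-53.41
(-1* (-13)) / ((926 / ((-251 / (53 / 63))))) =-205569 / 49078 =-4.19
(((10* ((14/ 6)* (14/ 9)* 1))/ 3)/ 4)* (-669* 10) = -546350/ 27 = -20235.19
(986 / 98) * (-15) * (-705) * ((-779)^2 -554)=3160862117325 / 49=64507390149.49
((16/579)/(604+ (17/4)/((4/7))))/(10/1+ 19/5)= 1280/390840633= 0.00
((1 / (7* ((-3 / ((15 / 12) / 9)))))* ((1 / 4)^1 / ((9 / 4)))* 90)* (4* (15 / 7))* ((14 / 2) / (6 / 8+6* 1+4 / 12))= -200 / 357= -0.56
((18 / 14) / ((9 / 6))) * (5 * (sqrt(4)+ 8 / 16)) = 10.71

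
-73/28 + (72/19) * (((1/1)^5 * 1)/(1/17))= 32885/532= 61.81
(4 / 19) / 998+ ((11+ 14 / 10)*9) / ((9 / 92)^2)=4975325498 / 426645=11661.51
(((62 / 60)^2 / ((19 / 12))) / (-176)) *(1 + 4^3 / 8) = -2883 / 83600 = -0.03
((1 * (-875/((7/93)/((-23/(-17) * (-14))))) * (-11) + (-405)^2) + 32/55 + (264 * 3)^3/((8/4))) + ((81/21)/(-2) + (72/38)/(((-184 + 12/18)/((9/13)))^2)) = 246138464.71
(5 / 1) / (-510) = -1 / 102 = -0.01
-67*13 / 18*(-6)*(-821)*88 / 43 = -62928008 / 129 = -487814.02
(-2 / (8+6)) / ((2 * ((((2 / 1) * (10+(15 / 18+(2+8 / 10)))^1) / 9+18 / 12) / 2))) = -270 / 8561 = -0.03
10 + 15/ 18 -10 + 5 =35/ 6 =5.83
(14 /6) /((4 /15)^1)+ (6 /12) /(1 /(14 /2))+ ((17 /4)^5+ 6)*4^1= 1429137 /256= 5582.57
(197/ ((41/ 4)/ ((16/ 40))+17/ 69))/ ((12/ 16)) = 10.15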